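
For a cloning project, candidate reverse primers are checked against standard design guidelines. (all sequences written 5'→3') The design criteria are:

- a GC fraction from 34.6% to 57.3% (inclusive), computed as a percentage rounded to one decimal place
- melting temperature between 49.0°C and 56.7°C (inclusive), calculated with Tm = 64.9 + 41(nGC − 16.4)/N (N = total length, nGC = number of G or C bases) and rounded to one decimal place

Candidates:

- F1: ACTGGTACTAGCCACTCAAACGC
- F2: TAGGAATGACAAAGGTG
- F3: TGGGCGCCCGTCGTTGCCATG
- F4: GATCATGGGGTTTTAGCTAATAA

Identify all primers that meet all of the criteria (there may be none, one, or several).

F1 (23 nt, A=7 T=4 G=4 C=8): GC 12/23 = 52.2% ✓; Tm = 64.9 + 41·(12 − 16.4)/23 = 57.1°C, outside 49.0–56.7°C ✗ — fails.
F2 (17 nt, A=7 T=3 G=6 C=1): GC 7/17 = 41.2% ✓; Tm = 64.9 + 41·(7 − 16.4)/17 = 42.2°C, outside 49.0–56.7°C ✗ — fails.
F3 (21 nt, A=1 T=5 G=8 C=7): GC 15/21 = 71.4%, outside 34.6–57.3% ✗; Tm = 64.9 + 41·(15 − 16.4)/21 = 62.2°C, outside 49.0–56.7°C ✗ — fails.
F4 (23 nt, A=7 T=8 G=6 C=2): GC 8/23 = 34.8% ✓; Tm = 64.9 + 41·(8 − 16.4)/23 = 49.9°C ✓ — passes.

F4 only.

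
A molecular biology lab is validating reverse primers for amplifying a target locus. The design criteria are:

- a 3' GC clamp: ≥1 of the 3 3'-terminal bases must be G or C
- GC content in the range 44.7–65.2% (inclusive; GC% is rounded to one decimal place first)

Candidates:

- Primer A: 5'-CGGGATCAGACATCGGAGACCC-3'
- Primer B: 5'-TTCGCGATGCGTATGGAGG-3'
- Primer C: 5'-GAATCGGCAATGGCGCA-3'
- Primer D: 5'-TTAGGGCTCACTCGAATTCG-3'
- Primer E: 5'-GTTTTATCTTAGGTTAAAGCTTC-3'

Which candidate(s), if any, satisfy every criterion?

Primer A (22 nt, A=6 T=2 G=7 C=7): 3' end CCC has 3 G/C ✓; GC 14/22 = 63.6% ✓ — passes.
Primer B (19 nt, A=3 T=5 G=8 C=3): 3' end AGG has 2 G/C ✓; GC 11/19 = 57.9% ✓ — passes.
Primer C (17 nt, A=5 T=2 G=6 C=4): 3' end GCA has 2 G/C ✓; GC 10/17 = 58.8% ✓ — passes.
Primer D (20 nt, A=4 T=6 G=5 C=5): 3' end TCG has 2 G/C ✓; GC 10/20 = 50.0% ✓ — passes.
Primer E (23 nt, A=5 T=11 G=4 C=3): 3' end TTC has 1 G/C ✓; GC 7/23 = 30.4%, outside 44.7–65.2% ✗ — fails.

Primer A, Primer B, Primer C and Primer D.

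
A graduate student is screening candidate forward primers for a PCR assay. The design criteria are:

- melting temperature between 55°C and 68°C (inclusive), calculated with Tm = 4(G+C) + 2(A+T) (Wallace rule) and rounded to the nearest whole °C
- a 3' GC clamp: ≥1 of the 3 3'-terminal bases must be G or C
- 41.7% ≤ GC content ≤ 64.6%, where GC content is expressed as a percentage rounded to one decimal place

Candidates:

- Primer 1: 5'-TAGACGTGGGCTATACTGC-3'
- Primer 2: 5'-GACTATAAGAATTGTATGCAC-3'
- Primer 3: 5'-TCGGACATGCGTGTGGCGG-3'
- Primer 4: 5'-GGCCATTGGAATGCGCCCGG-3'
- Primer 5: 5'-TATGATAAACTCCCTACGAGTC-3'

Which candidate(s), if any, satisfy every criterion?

Primer 1 only.

Primer 1 (19 nt, A=4 T=5 G=6 C=4): Tm = 2·9 + 4·10 = 58°C ✓; 3' end TGC has 2 G/C ✓; GC 10/19 = 52.6% ✓ — passes.
Primer 2 (21 nt, A=8 T=6 G=4 C=3): Tm = 2·14 + 4·7 = 56°C ✓; 3' end CAC has 2 G/C ✓; GC 7/21 = 33.3%, outside 41.7–64.6% ✗ — fails.
Primer 3 (19 nt, A=2 T=4 G=9 C=4): Tm = 2·6 + 4·13 = 64°C ✓; 3' end CGG has 3 G/C ✓; GC 13/19 = 68.4%, outside 41.7–64.6% ✗ — fails.
Primer 4 (20 nt, A=3 T=3 G=8 C=6): Tm = 2·6 + 4·14 = 68°C ✓; 3' end CGG has 3 G/C ✓; GC 14/20 = 70.0%, outside 41.7–64.6% ✗ — fails.
Primer 5 (22 nt, A=7 T=6 G=3 C=6): Tm = 2·13 + 4·9 = 62°C ✓; 3' end GTC has 2 G/C ✓; GC 9/22 = 40.9%, outside 41.7–64.6% ✗ — fails.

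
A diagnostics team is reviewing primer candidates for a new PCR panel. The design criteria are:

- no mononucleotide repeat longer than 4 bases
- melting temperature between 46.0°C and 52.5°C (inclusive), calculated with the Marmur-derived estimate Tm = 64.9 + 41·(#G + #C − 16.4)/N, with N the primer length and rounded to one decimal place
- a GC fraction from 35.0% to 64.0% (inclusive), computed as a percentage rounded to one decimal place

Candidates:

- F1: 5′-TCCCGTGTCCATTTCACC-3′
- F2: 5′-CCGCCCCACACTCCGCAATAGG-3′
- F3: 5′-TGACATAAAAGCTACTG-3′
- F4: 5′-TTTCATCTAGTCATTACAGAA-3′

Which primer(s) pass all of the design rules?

F1 (18 nt, A=2 T=6 G=2 C=8): longest run = 3 ✓; Tm = 64.9 + 41·(10 − 16.4)/18 = 50.3°C ✓; GC 10/18 = 55.6% ✓ — passes.
F2 (22 nt, A=5 T=2 G=4 C=11): longest run = 4 ✓; Tm = 64.9 + 41·(15 − 16.4)/22 = 62.3°C, outside 46.0–52.5°C ✗; GC 15/22 = 68.2%, outside 35.0–64.0% ✗ — fails.
F3 (17 nt, A=7 T=4 G=3 C=3): longest run = 4 ✓; Tm = 64.9 + 41·(6 − 16.4)/17 = 39.8°C, outside 46.0–52.5°C ✗; GC 6/17 = 35.3% ✓ — fails.
F4 (21 nt, A=7 T=8 G=2 C=4): longest run = 3 ✓; Tm = 64.9 + 41·(6 − 16.4)/21 = 44.6°C, outside 46.0–52.5°C ✗; GC 6/21 = 28.6%, outside 35.0–64.0% ✗ — fails.

F1 only.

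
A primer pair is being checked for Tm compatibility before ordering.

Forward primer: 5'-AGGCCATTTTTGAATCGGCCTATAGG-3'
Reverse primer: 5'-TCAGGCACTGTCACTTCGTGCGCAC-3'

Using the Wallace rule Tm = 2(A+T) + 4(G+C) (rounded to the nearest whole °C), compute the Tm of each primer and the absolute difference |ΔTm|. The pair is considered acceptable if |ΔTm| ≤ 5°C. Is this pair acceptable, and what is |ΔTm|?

|ΔTm| = 4°C; the pair is acceptable.

Forward: A=6 T=8 G=7 C=5 → Tm = 2·14 + 4·12 = 76°C.
Reverse: A=4 T=6 G=6 C=9 → Tm = 2·10 + 4·15 = 80°C.
|ΔTm| = |76 − 80| = 4°C, ≤ 5°C.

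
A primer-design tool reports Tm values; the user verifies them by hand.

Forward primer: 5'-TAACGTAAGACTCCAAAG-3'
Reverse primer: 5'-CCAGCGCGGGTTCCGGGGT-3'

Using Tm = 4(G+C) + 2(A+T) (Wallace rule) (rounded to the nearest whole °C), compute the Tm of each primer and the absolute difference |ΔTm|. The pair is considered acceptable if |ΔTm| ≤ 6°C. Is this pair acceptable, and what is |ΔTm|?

|ΔTm| = 18°C; the pair is not acceptable.

Forward: A=8 T=3 G=3 C=4 → Tm = 2·11 + 4·7 = 50°C.
Reverse: A=1 T=3 G=9 C=6 → Tm = 2·4 + 4·15 = 68°C.
|ΔTm| = |50 − 68| = 18°C, > 6°C.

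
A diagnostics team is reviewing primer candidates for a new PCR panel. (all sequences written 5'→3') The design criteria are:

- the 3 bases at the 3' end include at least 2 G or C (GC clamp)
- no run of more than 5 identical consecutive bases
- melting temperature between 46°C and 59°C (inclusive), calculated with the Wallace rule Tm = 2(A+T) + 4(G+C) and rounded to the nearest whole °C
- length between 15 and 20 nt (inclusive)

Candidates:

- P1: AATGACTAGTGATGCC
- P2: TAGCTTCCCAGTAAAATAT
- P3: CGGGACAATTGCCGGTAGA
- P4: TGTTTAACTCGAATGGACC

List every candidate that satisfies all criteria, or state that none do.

P1 (16 nt, A=5 T=4 G=4 C=3): 3' end GCC has 3 G/C ✓; longest run = 2 ✓; Tm = 2·9 + 4·7 = 46°C ✓; length 16 ✓ — passes.
P2 (19 nt, A=7 T=6 G=2 C=4): 3' end TAT has 0 G/C, need ≥2 ✗; longest run = 4 ✓; Tm = 2·13 + 4·6 = 50°C ✓; length 19 ✓ — fails.
P3 (19 nt, A=5 T=3 G=7 C=4): 3' end AGA has 1 G/C, need ≥2 ✗; longest run = 3 ✓; Tm = 2·8 + 4·11 = 60°C, outside 46–59°C ✗; length 19 ✓ — fails.
P4 (19 nt, A=5 T=6 G=4 C=4): 3' end ACC has 2 G/C ✓; longest run = 3 ✓; Tm = 2·11 + 4·8 = 54°C ✓; length 19 ✓ — passes.

P1 and P4.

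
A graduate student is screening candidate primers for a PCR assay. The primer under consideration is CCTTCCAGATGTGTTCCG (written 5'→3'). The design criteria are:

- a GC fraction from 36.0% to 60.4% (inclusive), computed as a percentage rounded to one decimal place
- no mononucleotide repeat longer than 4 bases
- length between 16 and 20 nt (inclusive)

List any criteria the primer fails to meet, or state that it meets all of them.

Base counts: A=2, T=6, G=4, C=6 (length 18).
GC content: GC 10/18 = 55.6% ✓
homopolymer run: longest run = 2 ✓
length: length 18 ✓

Meets all criteria.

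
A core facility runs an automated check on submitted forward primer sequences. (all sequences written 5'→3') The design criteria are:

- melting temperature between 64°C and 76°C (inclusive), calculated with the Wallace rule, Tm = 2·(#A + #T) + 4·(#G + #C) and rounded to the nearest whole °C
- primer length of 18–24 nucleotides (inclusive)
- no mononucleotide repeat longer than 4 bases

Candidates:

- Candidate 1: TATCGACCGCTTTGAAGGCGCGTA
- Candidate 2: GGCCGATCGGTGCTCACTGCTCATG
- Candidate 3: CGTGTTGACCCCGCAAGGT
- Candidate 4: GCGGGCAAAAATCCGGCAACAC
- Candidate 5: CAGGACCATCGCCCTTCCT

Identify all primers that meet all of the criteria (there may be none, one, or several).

Candidate 1 (24 nt, A=5 T=6 G=7 C=6): Tm = 2·11 + 4·13 = 74°C ✓; length 24 ✓; longest run = 3 ✓ — passes.
Candidate 2 (25 nt, A=3 T=6 G=8 C=8): Tm = 2·9 + 4·16 = 82°C, outside 64–76°C ✗; length 25, outside 18–24 ✗; longest run = 2 ✓ — fails.
Candidate 3 (19 nt, A=3 T=4 G=6 C=6): Tm = 2·7 + 4·12 = 62°C, outside 64–76°C ✗; length 19 ✓; longest run = 4 ✓ — fails.
Candidate 4 (22 nt, A=8 T=1 G=6 C=7): Tm = 2·9 + 4·13 = 70°C ✓; length 22 ✓; longest run = 5, exceeds 4 ✗ — fails.
Candidate 5 (19 nt, A=3 T=4 G=3 C=9): Tm = 2·7 + 4·12 = 62°C, outside 64–76°C ✗; length 19 ✓; longest run = 3 ✓ — fails.

Candidate 1 only.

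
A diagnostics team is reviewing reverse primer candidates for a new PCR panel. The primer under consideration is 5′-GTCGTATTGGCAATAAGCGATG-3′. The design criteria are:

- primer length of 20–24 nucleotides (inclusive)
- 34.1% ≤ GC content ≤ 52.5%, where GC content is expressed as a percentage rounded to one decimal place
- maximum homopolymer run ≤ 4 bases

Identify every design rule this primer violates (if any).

Meets all criteria.

Base counts: A=6, T=6, G=7, C=3 (length 22).
length: length 22 ✓
GC content: GC 10/22 = 45.5% ✓
homopolymer run: longest run = 2 ✓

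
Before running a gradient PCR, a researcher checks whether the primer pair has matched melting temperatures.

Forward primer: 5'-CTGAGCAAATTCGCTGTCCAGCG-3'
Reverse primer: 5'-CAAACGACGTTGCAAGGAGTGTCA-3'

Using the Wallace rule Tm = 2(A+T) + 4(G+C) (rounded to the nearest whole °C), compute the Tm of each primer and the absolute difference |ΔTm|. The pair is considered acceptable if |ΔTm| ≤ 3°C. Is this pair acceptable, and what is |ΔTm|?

Forward: A=5 T=5 G=6 C=7 → Tm = 2·10 + 4·13 = 72°C.
Reverse: A=8 T=4 G=7 C=5 → Tm = 2·12 + 4·12 = 72°C.
|ΔTm| = |72 − 72| = 0°C, ≤ 3°C.

|ΔTm| = 0°C; the pair is acceptable.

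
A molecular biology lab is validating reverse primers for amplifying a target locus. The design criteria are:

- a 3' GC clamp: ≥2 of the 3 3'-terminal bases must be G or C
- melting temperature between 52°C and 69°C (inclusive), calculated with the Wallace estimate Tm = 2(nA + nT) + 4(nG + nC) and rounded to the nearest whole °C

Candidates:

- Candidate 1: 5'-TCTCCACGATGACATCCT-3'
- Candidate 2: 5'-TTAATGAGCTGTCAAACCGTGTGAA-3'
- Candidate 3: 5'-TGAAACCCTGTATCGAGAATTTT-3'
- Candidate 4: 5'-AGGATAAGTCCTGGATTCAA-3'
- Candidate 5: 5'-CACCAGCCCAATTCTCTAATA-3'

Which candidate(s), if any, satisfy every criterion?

Candidate 1 (18 nt, A=4 T=5 G=2 C=7): 3' end CCT has 2 G/C ✓; Tm = 2·9 + 4·9 = 54°C ✓ — passes.
Candidate 2 (25 nt, A=8 T=7 G=6 C=4): 3' end GAA has 1 G/C, need ≥2 ✗; Tm = 2·15 + 4·10 = 70°C, outside 52–69°C ✗ — fails.
Candidate 3 (23 nt, A=7 T=8 G=4 C=4): 3' end TTT has 0 G/C, need ≥2 ✗; Tm = 2·15 + 4·8 = 62°C ✓ — fails.
Candidate 4 (20 nt, A=7 T=5 G=5 C=3): 3' end CAA has 1 G/C, need ≥2 ✗; Tm = 2·12 + 4·8 = 56°C ✓ — fails.
Candidate 5 (21 nt, A=7 T=5 G=1 C=8): 3' end ATA has 0 G/C, need ≥2 ✗; Tm = 2·12 + 4·9 = 60°C ✓ — fails.

Candidate 1 only.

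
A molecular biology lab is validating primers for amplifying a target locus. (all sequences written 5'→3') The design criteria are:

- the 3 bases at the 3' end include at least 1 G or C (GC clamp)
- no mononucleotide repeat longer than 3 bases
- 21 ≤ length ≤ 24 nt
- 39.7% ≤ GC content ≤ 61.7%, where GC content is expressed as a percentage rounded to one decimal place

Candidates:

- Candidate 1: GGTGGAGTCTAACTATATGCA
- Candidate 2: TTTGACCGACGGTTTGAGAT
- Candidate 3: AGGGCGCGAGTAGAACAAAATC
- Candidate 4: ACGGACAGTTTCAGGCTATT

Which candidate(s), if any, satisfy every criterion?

Candidate 1 only.

Candidate 1 (21 nt, A=6 T=6 G=6 C=3): 3' end GCA has 2 G/C ✓; longest run = 2 ✓; length 21 ✓; GC 9/21 = 42.9% ✓ — passes.
Candidate 2 (20 nt, A=4 T=7 G=6 C=3): 3' end GAT has 1 G/C ✓; longest run = 3 ✓; length 20, outside 21–24 ✗; GC 9/20 = 45.0% ✓ — fails.
Candidate 3 (22 nt, A=9 T=2 G=7 C=4): 3' end ATC has 1 G/C ✓; longest run = 4, exceeds 3 ✗; length 22 ✓; GC 11/22 = 50.0% ✓ — fails.
Candidate 4 (20 nt, A=5 T=6 G=5 C=4): 3' end ATT has 0 G/C, need ≥1 ✗; longest run = 3 ✓; length 20, outside 21–24 ✗; GC 9/20 = 45.0% ✓ — fails.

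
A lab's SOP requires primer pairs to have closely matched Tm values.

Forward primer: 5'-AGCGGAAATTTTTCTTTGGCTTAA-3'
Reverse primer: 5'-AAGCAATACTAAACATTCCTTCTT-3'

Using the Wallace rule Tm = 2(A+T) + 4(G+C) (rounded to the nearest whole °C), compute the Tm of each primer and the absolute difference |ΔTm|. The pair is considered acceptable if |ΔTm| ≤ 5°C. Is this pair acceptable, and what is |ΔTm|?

|ΔTm| = 2°C; the pair is acceptable.

Forward: A=6 T=10 G=5 C=3 → Tm = 2·16 + 4·8 = 64°C.
Reverse: A=9 T=8 G=1 C=6 → Tm = 2·17 + 4·7 = 62°C.
|ΔTm| = |64 − 62| = 2°C, ≤ 5°C.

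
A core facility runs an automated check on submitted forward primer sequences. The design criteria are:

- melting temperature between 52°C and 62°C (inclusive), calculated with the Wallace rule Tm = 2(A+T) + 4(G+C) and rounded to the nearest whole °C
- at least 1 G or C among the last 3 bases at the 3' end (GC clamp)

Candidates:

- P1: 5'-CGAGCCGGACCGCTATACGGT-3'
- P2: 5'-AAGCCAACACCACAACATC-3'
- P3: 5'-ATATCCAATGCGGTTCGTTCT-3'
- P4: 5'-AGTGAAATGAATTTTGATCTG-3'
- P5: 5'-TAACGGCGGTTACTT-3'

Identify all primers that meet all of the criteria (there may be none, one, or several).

P1 (21 nt, A=4 T=3 G=7 C=7): Tm = 2·7 + 4·14 = 70°C, outside 52–62°C ✗; 3' end GGT has 2 G/C ✓ — fails.
P2 (19 nt, A=9 T=1 G=1 C=8): Tm = 2·10 + 4·9 = 56°C ✓; 3' end ATC has 1 G/C ✓ — passes.
P3 (21 nt, A=4 T=8 G=4 C=5): Tm = 2·12 + 4·9 = 60°C ✓; 3' end TCT has 1 G/C ✓ — passes.
P4 (21 nt, A=7 T=8 G=5 C=1): Tm = 2·15 + 4·6 = 54°C ✓; 3' end CTG has 2 G/C ✓ — passes.
P5 (15 nt, A=3 T=5 G=4 C=3): Tm = 2·8 + 4·7 = 44°C, outside 52–62°C ✗; 3' end CTT has 1 G/C ✓ — fails.

P2, P3 and P4.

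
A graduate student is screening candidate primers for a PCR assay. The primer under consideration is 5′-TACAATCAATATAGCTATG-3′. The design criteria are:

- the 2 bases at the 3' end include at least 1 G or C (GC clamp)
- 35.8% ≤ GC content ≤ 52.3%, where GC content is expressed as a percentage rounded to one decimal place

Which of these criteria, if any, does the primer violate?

Base counts: A=8, T=6, G=2, C=3 (length 19).
GC clamp: 3' end TG has 1 G/C ✓
GC content: GC 5/19 = 26.3%, outside 35.8–52.3% ✗

Fails: GC content.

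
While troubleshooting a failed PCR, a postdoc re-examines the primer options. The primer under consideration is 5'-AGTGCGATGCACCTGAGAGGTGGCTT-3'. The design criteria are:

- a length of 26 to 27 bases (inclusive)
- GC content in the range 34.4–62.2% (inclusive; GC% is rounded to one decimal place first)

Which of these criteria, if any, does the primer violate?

Meets all criteria.

Base counts: A=5, T=6, G=10, C=5 (length 26).
length: length 26 ✓
GC content: GC 15/26 = 57.7% ✓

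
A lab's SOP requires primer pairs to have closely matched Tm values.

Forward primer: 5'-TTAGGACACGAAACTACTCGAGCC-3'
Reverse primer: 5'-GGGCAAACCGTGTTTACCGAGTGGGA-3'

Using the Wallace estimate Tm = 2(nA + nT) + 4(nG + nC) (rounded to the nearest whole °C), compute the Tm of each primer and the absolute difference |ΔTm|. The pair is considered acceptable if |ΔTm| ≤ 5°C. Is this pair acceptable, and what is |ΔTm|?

Forward: A=8 T=4 G=5 C=7 → Tm = 2·12 + 4·12 = 72°C.
Reverse: A=6 T=5 G=10 C=5 → Tm = 2·11 + 4·15 = 82°C.
|ΔTm| = |72 − 82| = 10°C, > 5°C.

|ΔTm| = 10°C; the pair is not acceptable.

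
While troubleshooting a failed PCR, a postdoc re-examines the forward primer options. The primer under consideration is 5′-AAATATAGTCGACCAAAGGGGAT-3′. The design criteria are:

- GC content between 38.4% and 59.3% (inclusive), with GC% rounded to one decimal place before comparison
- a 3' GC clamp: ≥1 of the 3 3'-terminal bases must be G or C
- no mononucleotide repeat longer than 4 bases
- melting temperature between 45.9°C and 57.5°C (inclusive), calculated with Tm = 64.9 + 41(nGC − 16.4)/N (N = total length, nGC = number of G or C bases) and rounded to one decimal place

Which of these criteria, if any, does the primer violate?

Base counts: A=10, T=4, G=6, C=3 (length 23).
GC content: GC 9/23 = 39.1% ✓
GC clamp: 3' end GAT has 1 G/C ✓
homopolymer run: longest run = 4 ✓
Tm: Tm = 64.9 + 41·(9 − 16.4)/23 = 51.7°C ✓

Meets all criteria.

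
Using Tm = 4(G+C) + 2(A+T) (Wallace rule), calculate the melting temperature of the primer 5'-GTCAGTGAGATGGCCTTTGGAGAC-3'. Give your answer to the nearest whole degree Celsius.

74°C

Base counts: A=5, T=6, G=9, C=4 (length 24).
Tm = 2·(5+6) + 4·(9+4) = 2·11 + 4·13 = 22 + 52 = 74°C.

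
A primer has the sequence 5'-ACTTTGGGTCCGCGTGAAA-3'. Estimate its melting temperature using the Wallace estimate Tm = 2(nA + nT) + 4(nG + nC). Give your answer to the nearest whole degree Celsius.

Base counts: A=4, T=5, G=6, C=4 (length 19).
Tm = 2·(4+5) + 4·(6+4) = 2·9 + 4·10 = 18 + 40 = 58°C.

58°C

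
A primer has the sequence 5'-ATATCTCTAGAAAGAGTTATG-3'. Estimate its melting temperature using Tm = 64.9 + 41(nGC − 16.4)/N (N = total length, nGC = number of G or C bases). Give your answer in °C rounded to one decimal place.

44.6°C

Base counts: A=8, T=7, G=4, C=2; G+C = 6, N = 21.
Tm = 64.9 + 41·(6 − 16.4)/21 = 64.9 + -426.40/21 = 44.6°C.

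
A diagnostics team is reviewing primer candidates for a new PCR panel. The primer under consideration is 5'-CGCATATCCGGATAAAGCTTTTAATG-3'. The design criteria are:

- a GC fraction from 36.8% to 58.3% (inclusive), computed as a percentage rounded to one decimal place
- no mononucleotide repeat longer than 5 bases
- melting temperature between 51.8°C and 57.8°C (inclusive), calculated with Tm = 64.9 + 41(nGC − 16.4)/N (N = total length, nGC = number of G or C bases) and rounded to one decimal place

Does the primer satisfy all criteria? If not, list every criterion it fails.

Meets all criteria.

Base counts: A=8, T=8, G=5, C=5 (length 26).
GC content: GC 10/26 = 38.5% ✓
homopolymer run: longest run = 4 ✓
Tm: Tm = 64.9 + 41·(10 − 16.4)/26 = 54.8°C ✓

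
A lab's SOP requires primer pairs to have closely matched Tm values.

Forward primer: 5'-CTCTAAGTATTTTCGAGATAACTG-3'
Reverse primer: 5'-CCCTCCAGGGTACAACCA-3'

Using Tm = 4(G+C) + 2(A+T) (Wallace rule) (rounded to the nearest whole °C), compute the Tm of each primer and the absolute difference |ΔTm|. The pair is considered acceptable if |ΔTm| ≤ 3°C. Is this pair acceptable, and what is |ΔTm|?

Forward: A=7 T=9 G=4 C=4 → Tm = 2·16 + 4·8 = 64°C.
Reverse: A=5 T=2 G=3 C=8 → Tm = 2·7 + 4·11 = 58°C.
|ΔTm| = |64 − 58| = 6°C, > 3°C.

|ΔTm| = 6°C; the pair is not acceptable.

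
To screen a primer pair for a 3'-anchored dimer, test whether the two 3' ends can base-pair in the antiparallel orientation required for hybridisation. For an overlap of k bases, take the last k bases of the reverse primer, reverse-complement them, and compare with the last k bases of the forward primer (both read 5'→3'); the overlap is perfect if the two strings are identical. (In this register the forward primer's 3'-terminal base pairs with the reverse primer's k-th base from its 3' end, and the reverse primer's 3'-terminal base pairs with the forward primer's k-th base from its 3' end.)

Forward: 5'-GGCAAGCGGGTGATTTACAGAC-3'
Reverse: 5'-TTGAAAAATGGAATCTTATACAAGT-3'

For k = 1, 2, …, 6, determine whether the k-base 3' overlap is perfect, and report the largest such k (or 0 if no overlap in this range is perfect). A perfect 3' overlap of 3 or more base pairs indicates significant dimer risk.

Longest perfect overlap: 2 complementary base pairs; below the dimer-risk threshold (threshold 3).

Last 6 bases (5'→3') — forward …ACAGAC, reverse …ACAAGT.
Reverse complement of the reverse primer's last 6 bases: ACTTGT; its first k bases are the reverse complement of the reverse primer's last k bases, so a perfect k-base overlap needs the forward primer's last k bases to equal them.
Comparing (forward last k vs required): k=1: C vs A ✗; k=2: AC vs AC ✓; k=3: GAC vs ACT ✗; k=4: AGAC vs ACTT ✗; k=5: CAGAC vs ACTTG ✗; k=6: ACAGAC vs ACTTGT ✗.
Only k = 2 is perfect, so the longest perfect 3' overlap is 2.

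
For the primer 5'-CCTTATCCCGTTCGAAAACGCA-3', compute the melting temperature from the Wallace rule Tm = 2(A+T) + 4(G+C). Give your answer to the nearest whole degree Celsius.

Base counts: A=6, T=5, G=3, C=8 (length 22).
Tm = 2·(6+5) + 4·(3+8) = 2·11 + 4·11 = 22 + 44 = 66°C.

66°C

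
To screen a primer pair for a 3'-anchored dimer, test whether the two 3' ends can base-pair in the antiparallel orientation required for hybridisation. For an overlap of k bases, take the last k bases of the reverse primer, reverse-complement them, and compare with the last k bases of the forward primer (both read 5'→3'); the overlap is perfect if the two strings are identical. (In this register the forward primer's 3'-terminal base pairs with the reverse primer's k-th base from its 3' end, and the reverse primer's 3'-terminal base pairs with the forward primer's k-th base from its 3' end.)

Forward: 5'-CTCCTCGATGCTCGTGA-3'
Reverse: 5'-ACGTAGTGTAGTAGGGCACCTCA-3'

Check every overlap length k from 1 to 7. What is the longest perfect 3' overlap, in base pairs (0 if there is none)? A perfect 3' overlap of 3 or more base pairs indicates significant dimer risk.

Longest perfect overlap: 3 complementary base pairs; significant dimer risk (threshold 3).

Last 7 bases (5'→3') — forward …CTCGTGA, reverse …CACCTCA.
Reverse complement of the reverse primer's last 7 bases: TGAGGTG; its first k bases are the reverse complement of the reverse primer's last k bases, so a perfect k-base overlap needs the forward primer's last k bases to equal them.
Comparing (forward last k vs required): k=1: A vs T ✗; k=2: GA vs TG ✗; k=3: TGA vs TGA ✓; k=4: GTGA vs TGAG ✗; k=5: CGTGA vs TGAGG ✗; k=6: TCGTGA vs TGAGGT ✗; k=7: CTCGTGA vs TGAGGTG ✗.
Only k = 3 is perfect, so the longest perfect 3' overlap is 3.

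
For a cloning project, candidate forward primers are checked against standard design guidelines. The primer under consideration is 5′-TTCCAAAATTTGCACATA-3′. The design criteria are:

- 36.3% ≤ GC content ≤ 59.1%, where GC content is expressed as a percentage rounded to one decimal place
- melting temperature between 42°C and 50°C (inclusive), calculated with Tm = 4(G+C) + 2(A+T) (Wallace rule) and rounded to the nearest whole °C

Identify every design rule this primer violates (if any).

Fails: GC content.

Base counts: A=7, T=6, G=1, C=4 (length 18).
GC content: GC 5/18 = 27.8%, outside 36.3–59.1% ✗
Tm: Tm = 2·13 + 4·5 = 46°C ✓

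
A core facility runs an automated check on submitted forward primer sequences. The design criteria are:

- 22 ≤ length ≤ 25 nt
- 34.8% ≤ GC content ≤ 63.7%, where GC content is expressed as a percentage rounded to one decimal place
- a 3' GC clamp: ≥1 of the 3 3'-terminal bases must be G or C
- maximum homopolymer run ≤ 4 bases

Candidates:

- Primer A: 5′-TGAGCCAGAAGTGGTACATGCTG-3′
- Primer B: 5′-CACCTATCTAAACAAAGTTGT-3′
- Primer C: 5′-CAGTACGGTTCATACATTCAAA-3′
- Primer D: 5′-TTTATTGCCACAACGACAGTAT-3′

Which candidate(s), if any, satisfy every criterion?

Primer A only.

Primer A (23 nt, A=6 T=5 G=8 C=4): length 23 ✓; GC 12/23 = 52.2% ✓; 3' end CTG has 2 G/C ✓; longest run = 2 ✓ — passes.
Primer B (21 nt, A=8 T=6 G=2 C=5): length 21, outside 22–25 ✗; GC 7/21 = 33.3%, outside 34.8–63.7% ✗; 3' end TGT has 1 G/C ✓; longest run = 3 ✓ — fails.
Primer C (22 nt, A=8 T=6 G=3 C=5): length 22 ✓; GC 8/22 = 36.4% ✓; 3' end AAA has 0 G/C, need ≥1 ✗; longest run = 3 ✓ — fails.
Primer D (22 nt, A=7 T=7 G=3 C=5): length 22 ✓; GC 8/22 = 36.4% ✓; 3' end TAT has 0 G/C, need ≥1 ✗; longest run = 3 ✓ — fails.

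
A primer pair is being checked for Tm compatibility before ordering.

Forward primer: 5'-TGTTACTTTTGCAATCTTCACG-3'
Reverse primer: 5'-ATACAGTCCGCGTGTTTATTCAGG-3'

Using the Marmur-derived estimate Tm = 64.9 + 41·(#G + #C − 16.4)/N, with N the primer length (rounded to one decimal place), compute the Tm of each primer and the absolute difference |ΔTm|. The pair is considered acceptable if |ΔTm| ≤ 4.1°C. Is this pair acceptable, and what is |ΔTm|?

|ΔTm| = 6.5°C; the pair is not acceptable.

Forward: G+C = 8, N = 22 → Tm = 64.9 + 41·(8 − 16.4)/22 = 49.2°C.
Reverse: G+C = 11, N = 24 → Tm = 64.9 + 41·(11 − 16.4)/24 = 55.7°C.
|ΔTm| = |49.2 − 55.7| = 6.5°C, > 4.1°C.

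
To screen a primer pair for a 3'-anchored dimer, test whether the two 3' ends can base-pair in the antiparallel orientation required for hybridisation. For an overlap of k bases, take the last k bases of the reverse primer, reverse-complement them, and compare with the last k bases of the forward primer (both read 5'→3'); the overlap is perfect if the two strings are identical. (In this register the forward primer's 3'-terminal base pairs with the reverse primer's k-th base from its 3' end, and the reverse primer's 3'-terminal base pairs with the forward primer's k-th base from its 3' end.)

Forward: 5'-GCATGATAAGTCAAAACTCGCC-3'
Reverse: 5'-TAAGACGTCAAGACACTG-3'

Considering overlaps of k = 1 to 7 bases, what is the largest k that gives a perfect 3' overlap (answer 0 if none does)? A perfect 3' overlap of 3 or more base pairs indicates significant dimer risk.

Longest perfect overlap: 1 complementary base pair; below the dimer-risk threshold (threshold 3).

Last 7 bases (5'→3') — forward …ACTCGCC, reverse …GACACTG.
Reverse complement of the reverse primer's last 7 bases: CAGTGTC; its first k bases are the reverse complement of the reverse primer's last k bases, so a perfect k-base overlap needs the forward primer's last k bases to equal them.
Comparing (forward last k vs required): k=1: C vs C ✓; k=2: CC vs CA ✗; k=3: GCC vs CAG ✗; k=4: CGCC vs CAGT ✗; k=5: TCGCC vs CAGTG ✗; k=6: CTCGCC vs CAGTGT ✗; k=7: ACTCGCC vs CAGTGTC ✗.
Only k = 1 is perfect, so the longest perfect 3' overlap is 1.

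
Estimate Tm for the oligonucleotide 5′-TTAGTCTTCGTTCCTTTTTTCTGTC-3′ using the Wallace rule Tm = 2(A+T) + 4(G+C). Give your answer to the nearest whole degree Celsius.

68°C

Base counts: A=1, T=15, G=3, C=6 (length 25).
Tm = 2·(1+15) + 4·(3+6) = 2·16 + 4·9 = 32 + 36 = 68°C.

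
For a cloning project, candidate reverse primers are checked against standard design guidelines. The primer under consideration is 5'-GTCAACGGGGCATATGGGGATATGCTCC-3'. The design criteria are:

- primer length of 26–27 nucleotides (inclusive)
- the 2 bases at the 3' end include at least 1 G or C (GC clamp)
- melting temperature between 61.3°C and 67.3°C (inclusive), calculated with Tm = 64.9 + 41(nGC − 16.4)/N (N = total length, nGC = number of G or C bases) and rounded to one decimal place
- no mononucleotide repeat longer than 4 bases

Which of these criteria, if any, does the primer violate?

Fails: length.

Base counts: A=6, T=6, G=10, C=6 (length 28).
length: length 28, outside 26–27 ✗
GC clamp: 3' end CC has 2 G/C ✓
Tm: Tm = 64.9 + 41·(16 − 16.4)/28 = 64.3°C ✓
homopolymer run: longest run = 4 ✓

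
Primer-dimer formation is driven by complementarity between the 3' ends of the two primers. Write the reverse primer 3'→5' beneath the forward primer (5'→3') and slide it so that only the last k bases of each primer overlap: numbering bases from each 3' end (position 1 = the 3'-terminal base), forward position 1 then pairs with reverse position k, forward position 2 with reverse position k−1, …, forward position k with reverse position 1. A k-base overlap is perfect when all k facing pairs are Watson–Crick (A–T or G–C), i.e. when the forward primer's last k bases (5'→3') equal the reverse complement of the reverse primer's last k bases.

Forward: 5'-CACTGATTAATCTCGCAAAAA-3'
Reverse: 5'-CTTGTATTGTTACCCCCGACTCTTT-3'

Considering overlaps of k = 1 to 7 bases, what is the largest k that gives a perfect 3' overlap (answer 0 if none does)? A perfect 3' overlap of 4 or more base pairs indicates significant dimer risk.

Last 7 bases (5'→3') — forward …GCAAAAA, reverse …ACTCTTT.
Reverse complement of the reverse primer's last 7 bases: AAAGAGT; its first k bases are the reverse complement of the reverse primer's last k bases, so a perfect k-base overlap needs the forward primer's last k bases to equal them.
Comparing (forward last k vs required): k=1: A vs A ✓; k=2: AA vs AA ✓; k=3: AAA vs AAA ✓; k=4: AAAA vs AAAG ✗; k=5: AAAAA vs AAAGA ✗; k=6: CAAAAA vs AAAGAG ✗; k=7: GCAAAAA vs AAAGAGT ✗.
Perfect overlaps at k = 1, 2, 3; the largest is 3.

Longest perfect overlap: 3 complementary base pairs; below the dimer-risk threshold (threshold 4).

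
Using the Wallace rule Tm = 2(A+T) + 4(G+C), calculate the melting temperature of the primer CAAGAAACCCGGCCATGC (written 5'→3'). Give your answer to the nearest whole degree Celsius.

58°C

Base counts: A=6, T=1, G=4, C=7 (length 18).
Tm = 2·(6+1) + 4·(4+7) = 2·7 + 4·11 = 14 + 44 = 58°C.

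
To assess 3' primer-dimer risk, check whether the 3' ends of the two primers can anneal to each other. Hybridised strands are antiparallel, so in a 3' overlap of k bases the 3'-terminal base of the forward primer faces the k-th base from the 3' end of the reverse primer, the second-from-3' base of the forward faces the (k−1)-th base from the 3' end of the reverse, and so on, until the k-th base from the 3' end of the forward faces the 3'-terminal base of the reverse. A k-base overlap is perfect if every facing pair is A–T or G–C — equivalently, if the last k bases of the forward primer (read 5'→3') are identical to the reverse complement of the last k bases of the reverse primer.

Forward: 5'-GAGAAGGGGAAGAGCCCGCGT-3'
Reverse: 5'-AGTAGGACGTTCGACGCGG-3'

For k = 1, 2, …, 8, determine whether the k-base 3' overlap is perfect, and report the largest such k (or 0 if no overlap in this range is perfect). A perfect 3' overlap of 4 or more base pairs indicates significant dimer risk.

Longest perfect overlap: 6 complementary base pairs; significant dimer risk (threshold 4).

Last 8 bases (5'→3') — forward …GCCCGCGT, reverse …CGACGCGG.
Reverse complement of the reverse primer's last 8 bases: CCGCGTCG; its first k bases are the reverse complement of the reverse primer's last k bases, so a perfect k-base overlap needs the forward primer's last k bases to equal them.
Comparing (forward last k vs required): k=1: T vs C ✗; k=2: GT vs CC ✗; k=3: CGT vs CCG ✗; k=4: GCGT vs CCGC ✗; k=5: CGCGT vs CCGCG ✗; k=6: CCGCGT vs CCGCGT ✓; k=7: CCCGCGT vs CCGCGTC ✗; k=8: GCCCGCGT vs CCGCGTCG ✗.
Only k = 6 is perfect, so the longest perfect 3' overlap is 6.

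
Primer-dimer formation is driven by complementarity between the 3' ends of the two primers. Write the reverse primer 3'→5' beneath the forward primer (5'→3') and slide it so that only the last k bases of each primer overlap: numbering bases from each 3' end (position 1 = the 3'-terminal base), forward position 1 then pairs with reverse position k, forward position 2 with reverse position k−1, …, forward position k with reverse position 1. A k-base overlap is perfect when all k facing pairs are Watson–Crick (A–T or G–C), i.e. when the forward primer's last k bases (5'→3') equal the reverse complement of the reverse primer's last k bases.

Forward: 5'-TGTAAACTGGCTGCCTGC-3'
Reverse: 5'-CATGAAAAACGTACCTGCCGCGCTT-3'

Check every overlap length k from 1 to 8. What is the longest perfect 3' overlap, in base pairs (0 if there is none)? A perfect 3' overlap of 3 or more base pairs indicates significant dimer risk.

Longest perfect overlap: 0 complementary base pairs; below the dimer-risk threshold (threshold 3).

Last 8 bases (5'→3') — forward …CTGCCTGC, reverse …CCGCGCTT.
Reverse complement of the reverse primer's last 8 bases: AAGCGCGG; its first k bases are the reverse complement of the reverse primer's last k bases, so a perfect k-base overlap needs the forward primer's last k bases to equal them.
Comparing (forward last k vs required): k=1: C vs A ✗; k=2: GC vs AA ✗; k=3: TGC vs AAG ✗; k=4: CTGC vs AAGC ✗; k=5: CCTGC vs AAGCG ✗; k=6: GCCTGC vs AAGCGC ✗; k=7: TGCCTGC vs AAGCGCG ✗; k=8: CTGCCTGC vs AAGCGCGG ✗.
No overlap length from 1 to 8 is perfect, so the longest perfect 3' overlap is 0.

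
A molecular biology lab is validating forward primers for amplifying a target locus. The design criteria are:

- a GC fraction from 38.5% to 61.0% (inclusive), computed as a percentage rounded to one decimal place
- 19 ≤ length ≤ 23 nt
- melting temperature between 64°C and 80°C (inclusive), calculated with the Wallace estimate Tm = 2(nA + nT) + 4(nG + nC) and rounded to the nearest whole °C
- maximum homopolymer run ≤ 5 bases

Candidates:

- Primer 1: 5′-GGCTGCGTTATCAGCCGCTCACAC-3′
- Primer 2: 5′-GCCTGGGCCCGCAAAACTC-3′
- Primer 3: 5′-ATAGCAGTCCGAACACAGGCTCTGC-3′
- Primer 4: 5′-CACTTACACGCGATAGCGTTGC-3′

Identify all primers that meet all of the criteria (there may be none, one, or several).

Primer 1 (24 nt, A=4 T=5 G=6 C=9): GC 15/24 = 62.5%, outside 38.5–61.0% ✗; length 24, outside 19–23 ✗; Tm = 2·9 + 4·15 = 78°C ✓; longest run = 2 ✓ — fails.
Primer 2 (19 nt, A=4 T=2 G=5 C=8): GC 13/19 = 68.4%, outside 38.5–61.0% ✗; length 19 ✓; Tm = 2·6 + 4·13 = 64°C ✓; longest run = 4 ✓ — fails.
Primer 3 (25 nt, A=7 T=4 G=6 C=8): GC 14/25 = 56.0% ✓; length 25, outside 19–23 ✗; Tm = 2·11 + 4·14 = 78°C ✓; longest run = 2 ✓ — fails.
Primer 4 (22 nt, A=5 T=5 G=5 C=7): GC 12/22 = 54.5% ✓; length 22 ✓; Tm = 2·10 + 4·12 = 68°C ✓; longest run = 2 ✓ — passes.

Primer 4 only.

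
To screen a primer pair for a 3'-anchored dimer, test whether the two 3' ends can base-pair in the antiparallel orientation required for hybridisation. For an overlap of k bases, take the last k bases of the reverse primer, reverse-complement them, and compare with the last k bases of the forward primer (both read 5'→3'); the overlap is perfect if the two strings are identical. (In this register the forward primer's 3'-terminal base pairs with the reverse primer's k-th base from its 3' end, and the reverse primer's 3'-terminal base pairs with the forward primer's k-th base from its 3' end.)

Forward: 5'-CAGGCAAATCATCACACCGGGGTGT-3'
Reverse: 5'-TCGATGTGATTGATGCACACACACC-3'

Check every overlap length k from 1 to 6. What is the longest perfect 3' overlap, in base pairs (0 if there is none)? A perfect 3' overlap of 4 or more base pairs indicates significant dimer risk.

Last 6 bases (5'→3') — forward …GGGTGT, reverse …CACACC.
Reverse complement of the reverse primer's last 6 bases: GGTGTG; its first k bases are the reverse complement of the reverse primer's last k bases, so a perfect k-base overlap needs the forward primer's last k bases to equal them.
Comparing (forward last k vs required): k=1: T vs G ✗; k=2: GT vs GG ✗; k=3: TGT vs GGT ✗; k=4: GTGT vs GGTG ✗; k=5: GGTGT vs GGTGT ✓; k=6: GGGTGT vs GGTGTG ✗.
Only k = 5 is perfect, so the longest perfect 3' overlap is 5.

Longest perfect overlap: 5 complementary base pairs; significant dimer risk (threshold 4).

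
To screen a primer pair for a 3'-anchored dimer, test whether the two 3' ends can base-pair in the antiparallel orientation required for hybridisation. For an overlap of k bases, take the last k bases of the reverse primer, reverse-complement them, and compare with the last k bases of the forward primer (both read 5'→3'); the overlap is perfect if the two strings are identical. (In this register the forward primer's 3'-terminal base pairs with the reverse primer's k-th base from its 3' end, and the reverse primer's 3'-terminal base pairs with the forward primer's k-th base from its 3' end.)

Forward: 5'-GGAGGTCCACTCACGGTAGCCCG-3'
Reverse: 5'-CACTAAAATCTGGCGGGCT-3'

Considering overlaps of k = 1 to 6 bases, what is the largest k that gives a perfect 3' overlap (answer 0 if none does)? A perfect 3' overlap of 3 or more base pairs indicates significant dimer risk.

Longest perfect overlap: 6 complementary base pairs; significant dimer risk (threshold 3).

Last 6 bases (5'→3') — forward …AGCCCG, reverse …CGGGCT.
Reverse complement of the reverse primer's last 6 bases: AGCCCG; its first k bases are the reverse complement of the reverse primer's last k bases, so a perfect k-base overlap needs the forward primer's last k bases to equal them.
Comparing (forward last k vs required): k=1: G vs A ✗; k=2: CG vs AG ✗; k=3: CCG vs AGC ✗; k=4: CCCG vs AGCC ✗; k=5: GCCCG vs AGCCC ✗; k=6: AGCCCG vs AGCCCG ✓.
Only k = 6 is perfect, so the longest perfect 3' overlap is 6.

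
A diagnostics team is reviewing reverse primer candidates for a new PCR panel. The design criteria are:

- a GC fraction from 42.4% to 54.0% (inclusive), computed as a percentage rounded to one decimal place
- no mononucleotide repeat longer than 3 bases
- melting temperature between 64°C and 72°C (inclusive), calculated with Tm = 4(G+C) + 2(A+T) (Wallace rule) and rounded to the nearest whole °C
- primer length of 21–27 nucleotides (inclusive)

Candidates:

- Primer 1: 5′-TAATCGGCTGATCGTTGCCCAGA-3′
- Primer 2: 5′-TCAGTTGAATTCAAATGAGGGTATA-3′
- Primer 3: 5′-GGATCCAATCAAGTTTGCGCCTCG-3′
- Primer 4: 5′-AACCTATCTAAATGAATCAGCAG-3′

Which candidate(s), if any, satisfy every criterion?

Primer 1 (23 nt, A=5 T=6 G=6 C=6): GC 12/23 = 52.2% ✓; longest run = 3 ✓; Tm = 2·11 + 4·12 = 70°C ✓; length 23 ✓ — passes.
Primer 2 (25 nt, A=9 T=8 G=6 C=2): GC 8/25 = 32.0%, outside 42.4–54.0% ✗; longest run = 3 ✓; Tm = 2·17 + 4·8 = 66°C ✓; length 25 ✓ — fails.
Primer 3 (24 nt, A=5 T=6 G=6 C=7): GC 13/24 = 54.2%, outside 42.4–54.0% ✗; longest run = 3 ✓; Tm = 2·11 + 4·13 = 74°C, outside 64–72°C ✗; length 24 ✓ — fails.
Primer 4 (23 nt, A=10 T=5 G=3 C=5): GC 8/23 = 34.8%, outside 42.4–54.0% ✗; longest run = 3 ✓; Tm = 2·15 + 4·8 = 62°C, outside 64–72°C ✗; length 23 ✓ — fails.

Primer 1 only.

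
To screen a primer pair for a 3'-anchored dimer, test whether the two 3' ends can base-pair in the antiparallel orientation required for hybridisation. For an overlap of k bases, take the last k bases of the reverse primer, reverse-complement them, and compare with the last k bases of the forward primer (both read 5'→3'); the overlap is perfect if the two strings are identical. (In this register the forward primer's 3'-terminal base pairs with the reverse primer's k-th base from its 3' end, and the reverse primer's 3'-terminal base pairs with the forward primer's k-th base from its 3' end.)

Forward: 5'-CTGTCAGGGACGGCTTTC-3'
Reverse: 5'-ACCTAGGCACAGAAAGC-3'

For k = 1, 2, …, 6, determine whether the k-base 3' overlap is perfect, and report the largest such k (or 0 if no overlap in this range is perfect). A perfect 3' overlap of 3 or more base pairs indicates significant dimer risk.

Last 6 bases (5'→3') — forward …GCTTTC, reverse …GAAAGC.
Reverse complement of the reverse primer's last 6 bases: GCTTTC; its first k bases are the reverse complement of the reverse primer's last k bases, so a perfect k-base overlap needs the forward primer's last k bases to equal them.
Comparing (forward last k vs required): k=1: C vs G ✗; k=2: TC vs GC ✗; k=3: TTC vs GCT ✗; k=4: TTTC vs GCTT ✗; k=5: CTTTC vs GCTTT ✗; k=6: GCTTTC vs GCTTTC ✓.
Only k = 6 is perfect, so the longest perfect 3' overlap is 6.

Longest perfect overlap: 6 complementary base pairs; significant dimer risk (threshold 3).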